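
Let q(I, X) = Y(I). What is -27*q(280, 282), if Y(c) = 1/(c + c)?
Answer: -27/560 ≈ -0.048214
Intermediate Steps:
Y(c) = 1/(2*c)
q(I, X) = 1/(2*I)
-27*q(280, 282) = -27/(2*280) = -27*1/560 = -27/560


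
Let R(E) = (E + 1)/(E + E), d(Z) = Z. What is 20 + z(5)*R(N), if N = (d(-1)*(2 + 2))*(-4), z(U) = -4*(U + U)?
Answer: -5/4 ≈ -1.2500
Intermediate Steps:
z(U) = -8*U
N = 16 (N = -(2 + 2)*(-4) = -1*4*(-4) = -4*(-4) = 16)
R(E) = (1 + E)/(2*E) (R(E) = (1 + E)/((2*E)) = (1 + E)*(1/(2*E)) = (1 + E)/(2*E))
20 + z(5)*R(N) = 20 + (-8*5)*((½)*(1 + 16)/16) = 20 - 20*17/16 = 20 - 40*17/32 = 20 - 85/4 = -5/4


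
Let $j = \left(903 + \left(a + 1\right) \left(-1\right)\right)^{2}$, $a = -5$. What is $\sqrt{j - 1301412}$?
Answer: $i \sqrt{478763} \approx 691.93 i$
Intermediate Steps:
$j = 822649$ ($j = \left(903 + \left(-5 + 1\right) \left(-1\right)\right)^{2} = \left(903 - -4\right)^{2} = \left(903 + 4\right)^{2} = 907^{2} = 822649$)
$\sqrt{j - 1301412} = \sqrt{822649 - 1301412} = \sqrt{-478763} = i \sqrt{478763}$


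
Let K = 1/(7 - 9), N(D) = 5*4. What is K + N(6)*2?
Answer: 79/2 ≈ 39.500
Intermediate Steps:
N(D) = 20
K = -1/2 (K = 1/(-2) = -1/2 ≈ -0.50000)
K + N(6)*2 = -1/2 + 20*2 = -1/2 + 40 = 79/2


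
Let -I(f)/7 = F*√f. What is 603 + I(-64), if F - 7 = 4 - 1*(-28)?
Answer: 603 - 2184*I ≈ 603.0 - 2184.0*I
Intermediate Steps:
F = 39 (F = 7 + (4 - 1*(-28)) = 7 + (4 + 28) = 7 + 32 = 39)
I(f) = -273*√f
603 + I(-64) = 603 - 2184*I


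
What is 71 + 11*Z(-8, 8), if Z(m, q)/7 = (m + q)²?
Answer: 71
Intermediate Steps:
Z(m, q) = 7*(m + q)²
71 + 11*Z(-8, 8) = 71 + 11*(7*(-8 + 8)²) = 71 + 11*(7*0²) = 71 + 11*(7*0) = 71 + 11*0 = 71 + 0 = 71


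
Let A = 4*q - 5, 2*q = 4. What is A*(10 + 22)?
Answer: 96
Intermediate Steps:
q = 2 (q = (1/2)*4 = 2)
A = 3 (A = 4*2 - 5 = 8 - 5 = 3)
A*(10 + 22) = 3*(10 + 22) = 3*32 = 96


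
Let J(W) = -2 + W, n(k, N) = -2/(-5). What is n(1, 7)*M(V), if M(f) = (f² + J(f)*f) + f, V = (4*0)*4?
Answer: 0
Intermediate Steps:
n(k, N) = ⅖ (n(k, N) = -2*(-⅕) = ⅖)
V = 0 (V = 0*4 = 0)
M(f) = f + f² + f*(-2 + f) (M(f) = (f² + (-2 + f)*f) + f = (f² + f*(-2 + f)) + f = f + f² + f*(-2 + f))
n(1, 7)*M(V) = 2*(0*(-1 + 2*0))/5 = 2*(0*(-1 + 0))/5 = 2*(0*(-1))/5 = (⅖)*0 = 0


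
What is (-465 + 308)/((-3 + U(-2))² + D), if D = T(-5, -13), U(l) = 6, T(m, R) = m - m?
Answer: -157/9 ≈ -17.444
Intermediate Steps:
T(m, R) = 0
D = 0
(-465 + 308)/((-3 + U(-2))² + D) = (-465 + 308)/((-3 + 6)² + 0) = -157/(3² + 0) = -157/(9 + 0) = -157/9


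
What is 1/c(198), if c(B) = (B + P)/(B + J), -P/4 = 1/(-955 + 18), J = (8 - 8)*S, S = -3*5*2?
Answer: 92763/92765 ≈ 0.99998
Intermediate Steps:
S = -30 (S = -15*2 = -30)
J = 0 (J = (8 - 8)*(-30) = 0*(-30) = 0)
P = 4/937 (P = -4/(-955 + 18) = -4/(-937) = -4*(-1/937) = 4/937 ≈ 0.0042689)
c(B) = (4/937 + B)/B (c(B) = (B + 4/937)/(B + 0) = (4/937 + B)/B)
1/c(198) = 1/((4/937 + 198)/198) = 1/((1/198)*(185530/937)) = 1/(92765/92763) = 92763/92765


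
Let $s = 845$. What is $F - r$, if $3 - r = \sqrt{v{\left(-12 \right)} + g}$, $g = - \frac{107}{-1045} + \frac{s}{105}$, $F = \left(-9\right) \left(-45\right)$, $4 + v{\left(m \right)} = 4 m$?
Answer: $402 + \frac{4 i \sqrt{1319838135}}{21945} \approx 402.0 + 6.6219 i$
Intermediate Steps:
$v{\left(m \right)} = -4 + 4 m$
$F = 405$
$g = \frac{178852}{21945}$ ($g = - \frac{107}{-1045} + \frac{845}{105} = \left(-107\right) \left(- \frac{1}{1045}\right) + 845 \cdot \frac{1}{105} = \frac{107}{1045} + \frac{169}{21} = \frac{178852}{21945} \approx 8.15$)
$r = 3 - \frac{4 i \sqrt{1319838135}}{21945}$ ($r = 3 - \sqrt{\left(-4 + 4 \left(-12\right)\right) + \frac{178852}{21945}} = 3 - \sqrt{\left(-4 - 48\right) + \frac{178852}{21945}} = 3 - \sqrt{-52 + \frac{178852}{21945}} = 3 - \sqrt{- \frac{962288}{21945}} = 3 - \frac{4 i \sqrt{1319838135}}{21945} \approx 3.0 - 6.6219 i$)
$F - r = 405 - \left(3 - \frac{4 i \sqrt{1319838135}}{21945}\right) = 402 + \frac{4 i \sqrt{1319838135}}{21945}$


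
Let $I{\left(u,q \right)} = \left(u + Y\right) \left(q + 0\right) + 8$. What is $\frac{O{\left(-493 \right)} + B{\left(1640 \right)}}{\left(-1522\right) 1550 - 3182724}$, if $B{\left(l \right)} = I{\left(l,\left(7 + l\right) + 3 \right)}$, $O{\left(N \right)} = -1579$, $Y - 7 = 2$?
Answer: $- \frac{2719279}{5541824} \approx -0.49068$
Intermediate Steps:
$Y = 9$ ($Y = 7 + 2 = 9$)
$I{\left(u,q \right)} = 8 + q \left(9 + u\right)$ ($I{\left(u,q \right)} = \left(u + 9\right) \left(q + 0\right) + 8 = \left(9 + u\right) q + 8 = q \left(9 + u\right) + 8 = 8 + q \left(9 + u\right)$)
$B{\left(l \right)} = 98 + 9 l + l \left(10 + l\right)$ ($B{\left(l \right)} = 8 + 9 \left(\left(7 + l\right) + 3\right) + \left(\left(7 + l\right) + 3\right) l = 8 + 9 \left(10 + l\right) + \left(10 + l\right) l = 8 + \left(90 + 9 l\right) + l \left(10 + l\right) = 98 + 9 l + l \left(10 + l\right)$)
$\frac{O{\left(-493 \right)} + B{\left(1640 \right)}}{\left(-1522\right) 1550 - 3182724} = \frac{-1579 + \left(98 + 1640^{2} + 19 \cdot 1640\right)}{\left(-1522\right) 1550 - 3182724} = \frac{-1579 + \left(98 + 2689600 + 31160\right)}{-2359100 - 3182724} = \frac{-1579 + 2720858}{-5541824} = 2719279 \left(- \frac{1}{5541824}\right) = - \frac{2719279}{5541824}$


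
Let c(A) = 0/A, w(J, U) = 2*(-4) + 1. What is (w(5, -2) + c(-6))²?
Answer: 49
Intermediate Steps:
w(J, U) = -7 (w(J, U) = -8 + 1 = -7)
c(A) = 0
(w(5, -2) + c(-6))² = (-7 + 0)² = (-7)² = 49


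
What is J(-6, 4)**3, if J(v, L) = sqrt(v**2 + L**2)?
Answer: 104*sqrt(13) ≈ 374.98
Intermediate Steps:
J(v, L) = sqrt(L**2 + v**2)
J(-6, 4)**3 = (sqrt(4**2 + (-6)**2))**3 = (sqrt(16 + 36))**3 = (sqrt(52))**3 = (2*sqrt(13))**3 = 104*sqrt(13)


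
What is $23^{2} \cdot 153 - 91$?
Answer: $80846$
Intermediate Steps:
$23^{2} \cdot 153 - 91 = 529 \cdot 153 - 91 = 80937 - 91 = 80846$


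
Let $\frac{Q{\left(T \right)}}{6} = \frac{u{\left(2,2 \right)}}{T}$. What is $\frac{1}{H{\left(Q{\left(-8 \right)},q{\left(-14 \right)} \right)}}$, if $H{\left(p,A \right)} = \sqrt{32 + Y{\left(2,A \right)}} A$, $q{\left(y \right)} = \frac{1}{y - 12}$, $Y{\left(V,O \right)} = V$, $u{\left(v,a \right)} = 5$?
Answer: $- \frac{13 \sqrt{34}}{17} \approx -4.459$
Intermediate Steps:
$q{\left(y \right)} = \frac{1}{-12 + y}$
$Q{\left(T \right)} = \frac{30}{T}$ ($Q{\left(T \right)} = 6 \frac{5}{T} = \frac{30}{T}$)
$H{\left(p,A \right)} = A \sqrt{34}$ ($H{\left(p,A \right)} = \sqrt{32 + 2} A = \sqrt{34} A = A \sqrt{34}$)
$\frac{1}{H{\left(Q{\left(-8 \right)},q{\left(-14 \right)} \right)}} = \frac{1}{\frac{1}{-12 - 14} \sqrt{34}} = \frac{1}{\frac{1}{-26} \sqrt{34}} = \frac{1}{\left(- \frac{1}{26}\right) \sqrt{34}} = - \frac{13 \sqrt{34}}{17}$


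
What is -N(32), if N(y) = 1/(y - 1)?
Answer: -1/31 ≈ -0.032258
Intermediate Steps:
N(y) = 1/(-1 + y)
-N(32) = -1/(-1 + 32) = -1/31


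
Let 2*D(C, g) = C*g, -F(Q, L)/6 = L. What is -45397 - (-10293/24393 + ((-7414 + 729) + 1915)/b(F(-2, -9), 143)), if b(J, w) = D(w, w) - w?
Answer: -52783549228/1162733 ≈ -45396.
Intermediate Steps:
F(Q, L) = -6*L
D(C, g) = C*g/2 (D(C, g) = (C*g)/2 = C*g/2)
b(J, w) = w²/2 - w (b(J, w) = w*w/2 - w = w²/2 - w)
-45397 - (-10293/24393 + ((-7414 + 729) + 1915)/b(F(-2, -9), 143)) = -45397 - (-10293/24393 + ((-7414 + 729) + 1915)/(((½)*143*(-2 + 143)))) = -45397 - (-10293*1/24393 + (-6685 + 1915)/(((½)*143*141))) = -45397 - (-73/173 - 4770/20163/2) = -45397 - (-73/173 - 4770*2/20163) = -45397 - (-73/173 - 3180/6721) = -45397 - 1*(-1040773/1162733) = -45397 + 1040773/1162733 = -52783549228/1162733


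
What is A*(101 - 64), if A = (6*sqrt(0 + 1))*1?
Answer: 222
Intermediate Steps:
A = 6 (A = (6*sqrt(1))*1 = (6*1)*1 = 6*1 = 6)
A*(101 - 64) = 6*(101 - 64) = 6*37 = 222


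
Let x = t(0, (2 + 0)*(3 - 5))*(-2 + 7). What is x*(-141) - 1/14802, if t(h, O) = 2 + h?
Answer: -20870821/14802 ≈ -1410.0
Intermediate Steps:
x = 10 (x = (2 + 0)*(-2 + 7) = 2*5 = 10)
x*(-141) - 1/14802 = 10*(-141) - 1/14802 = -1410 - 1*1/14802 = -1410 - 1/14802 = -20870821/14802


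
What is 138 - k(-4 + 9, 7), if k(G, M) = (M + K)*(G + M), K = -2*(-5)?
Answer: -66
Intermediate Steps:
K = 10
k(G, M) = (10 + M)*(G + M) (k(G, M) = (M + 10)*(G + M) = (10 + M)*(G + M))
138 - k(-4 + 9, 7) = 138 - (7**2 + 10*(-4 + 9) + 10*7 + (-4 + 9)*7) = 138 - (49 + 10*5 + 70 + 5*7) = 138 - (49 + 50 + 70 + 35) = 138 - 1*204 = 138 - 204 = -66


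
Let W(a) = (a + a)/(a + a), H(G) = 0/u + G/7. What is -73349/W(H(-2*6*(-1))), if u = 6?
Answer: -73349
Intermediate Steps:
H(G) = G/7 (H(G) = 0/6 + G/7 = 0*(⅙) + G*(⅐) = 0 + G/7 = G/7)
W(a) = 1 (W(a) = (2*a)/((2*a)) = (2*a)*(1/(2*a)) = 1)
-73349/W(H(-2*6*(-1))) = -73349/1 = -73349*1 = -73349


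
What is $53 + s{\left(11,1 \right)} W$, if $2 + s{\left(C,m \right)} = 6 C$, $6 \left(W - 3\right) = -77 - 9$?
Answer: $- \frac{2017}{3} \approx -672.33$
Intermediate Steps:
$W = - \frac{34}{3}$ ($W = 3 + \frac{-77 - 9}{6} = 3 + \frac{1}{6} \left(-86\right) = 3 - \frac{43}{3} = - \frac{34}{3} \approx -11.333$)
$s{\left(C,m \right)} = -2 + 6 C$
$53 + s{\left(11,1 \right)} W = 53 + \left(-2 + 6 \cdot 11\right) \left(- \frac{34}{3}\right) = 53 + \left(-2 + 66\right) \left(- \frac{34}{3}\right) = 53 + 64 \left(- \frac{34}{3}\right) = 53 - \frac{2176}{3} = - \frac{2017}{3}$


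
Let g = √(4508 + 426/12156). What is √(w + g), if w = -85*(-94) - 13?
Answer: √(32743000452 + 2026*√18504023254)/2026 ≈ 89.689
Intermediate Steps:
w = 7977 (w = 7990 - 13 = 7977)
g = √18504023254/2026 (g = √(4508 + 426*(1/12156)) = √(4508 + 71/2026) = √(9133279/2026) = √18504023254/2026 ≈ 67.142)
√(w + g) = √(7977 + √18504023254/2026)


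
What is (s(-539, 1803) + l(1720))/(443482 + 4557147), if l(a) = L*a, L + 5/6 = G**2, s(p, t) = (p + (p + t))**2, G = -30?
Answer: 6216575/15001887 ≈ 0.41439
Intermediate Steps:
s(p, t) = (t + 2*p)**2
L = 5395/6 (L = -5/6 + (-30)**2 = -5/6 + 900 = 5395/6 ≈ 899.17)
l(a) = 5395*a/6
(s(-539, 1803) + l(1720))/(443482 + 4557147) = ((1803 + 2*(-539))**2 + (5395/6)*1720)/(443482 + 4557147) = ((1803 - 1078)**2 + 4639700/3)/5000629 = (725**2 + 4639700/3)*(1/5000629) = (525625 + 4639700/3)*(1/5000629) = (6216575/3)*(1/5000629) = 6216575/15001887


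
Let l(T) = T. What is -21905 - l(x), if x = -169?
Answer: -21736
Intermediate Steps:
-21905 - l(x) = -21905 - 1*(-169) = -21905 + 169 = -21736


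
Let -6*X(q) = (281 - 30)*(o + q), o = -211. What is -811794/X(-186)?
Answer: -4870764/99647 ≈ -48.880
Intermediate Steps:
X(q) = 52961/6 - 251*q/6 (X(q) = -(281 - 30)*(-211 + q)/6 = -251*(-211 + q)/6 = -(-52961 + 251*q)/6 = 52961/6 - 251*q/6)
-811794/X(-186) = -811794/(52961/6 - 251/6*(-186)) = -811794/(52961/6 + 7781) = -811794/99647/6 = -811794*6/99647 = -4870764/99647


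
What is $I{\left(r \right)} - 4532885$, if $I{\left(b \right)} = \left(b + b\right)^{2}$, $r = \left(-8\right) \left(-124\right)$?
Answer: $-596629$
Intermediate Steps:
$r = 992$
$I{\left(b \right)} = 4 b^{2}$ ($I{\left(b \right)} = \left(2 b\right)^{2} = 4 b^{2}$)
$I{\left(r \right)} - 4532885 = 4 \cdot 992^{2} - 4532885 = 4 \cdot 984064 - 4532885 = 3936256 - 4532885 = -596629$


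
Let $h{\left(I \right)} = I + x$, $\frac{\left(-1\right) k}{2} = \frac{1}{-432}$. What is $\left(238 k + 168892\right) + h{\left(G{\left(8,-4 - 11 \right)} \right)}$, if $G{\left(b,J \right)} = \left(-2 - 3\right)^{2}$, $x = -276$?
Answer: $\frac{18213347}{108} \approx 1.6864 \cdot 10^{5}$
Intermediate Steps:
$k = \frac{1}{216}$ ($k = - \frac{2}{-432} = \left(-2\right) \left(- \frac{1}{432}\right) = \frac{1}{216} \approx 0.0046296$)
$G{\left(b,J \right)} = 25$ ($G{\left(b,J \right)} = \left(-5\right)^{2} = 25$)
$h{\left(I \right)} = -276 + I$ ($h{\left(I \right)} = I - 276 = -276 + I$)
$\left(238 k + 168892\right) + h{\left(G{\left(8,-4 - 11 \right)} \right)} = \left(238 \cdot \frac{1}{216} + 168892\right) + \left(-276 + 25\right) = \left(\frac{119}{108} + 168892\right) - 251 = \frac{18240455}{108} - 251 = \frac{18213347}{108}$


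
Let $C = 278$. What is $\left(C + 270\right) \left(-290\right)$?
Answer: $-158920$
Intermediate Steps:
$\left(C + 270\right) \left(-290\right) = \left(278 + 270\right) \left(-290\right) = 548 \left(-290\right) = -158920$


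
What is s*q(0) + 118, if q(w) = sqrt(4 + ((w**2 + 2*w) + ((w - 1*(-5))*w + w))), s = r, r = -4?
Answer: 110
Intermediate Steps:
s = -4
q(w) = sqrt(4 + w**2 + 3*w + w*(5 + w)) (q(w) = sqrt(4 + ((w**2 + 2*w) + ((w + 5)*w + w))) = sqrt(4 + ((w**2 + 2*w) + ((5 + w)*w + w))) = sqrt(4 + ((w**2 + 2*w) + (w*(5 + w) + w))) = sqrt(4 + ((w**2 + 2*w) + (w + w*(5 + w)))) = sqrt(4 + (w**2 + 3*w + w*(5 + w))) = sqrt(4 + w**2 + 3*w + w*(5 + w)))
s*q(0) + 118 = -4*sqrt(4 + 2*0**2 + 8*0) + 118 = -4*sqrt(4 + 2*0 + 0) + 118 = -4*sqrt(4 + 0 + 0) + 118 = -4*sqrt(4) + 118 = -4*2 + 118 = -8 + 118 = 110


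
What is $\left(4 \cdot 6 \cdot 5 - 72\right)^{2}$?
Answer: $2304$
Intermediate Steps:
$\left(4 \cdot 6 \cdot 5 - 72\right)^{2} = \left(24 \cdot 5 - 72\right)^{2} = \left(120 - 72\right)^{2} = 48^{2} = 2304$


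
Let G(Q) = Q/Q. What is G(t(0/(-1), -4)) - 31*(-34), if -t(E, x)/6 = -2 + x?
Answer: 1055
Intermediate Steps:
t(E, x) = 12 - 6*x (t(E, x) = -6*(-2 + x) = 12 - 6*x)
G(Q) = 1
G(t(0/(-1), -4)) - 31*(-34) = 1 - 31*(-34) = 1 + 1054 = 1055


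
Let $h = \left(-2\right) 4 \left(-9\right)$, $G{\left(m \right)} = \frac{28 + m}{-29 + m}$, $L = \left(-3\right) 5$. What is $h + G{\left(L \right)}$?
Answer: $\frac{3155}{44} \approx 71.705$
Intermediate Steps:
$L = -15$
$G{\left(m \right)} = \frac{28 + m}{-29 + m}$
$h = 72$ ($h = \left(-8\right) \left(-9\right) = 72$)
$h + G{\left(L \right)} = 72 + \frac{28 - 15}{-29 - 15} = 72 + \frac{1}{-44} \cdot 13 = 72 - \frac{13}{44} = \frac{3155}{44}$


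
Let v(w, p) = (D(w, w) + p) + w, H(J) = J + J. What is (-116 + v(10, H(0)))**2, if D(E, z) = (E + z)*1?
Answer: 7396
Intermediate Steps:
H(J) = 2*J
D(E, z) = E + z
v(w, p) = p + 3*w (v(w, p) = ((w + w) + p) + w = (2*w + p) + w = (p + 2*w) + w = p + 3*w)
(-116 + v(10, H(0)))**2 = (-116 + (2*0 + 3*10))**2 = (-116 + (0 + 30))**2 = (-116 + 30)**2 = (-86)**2 = 7396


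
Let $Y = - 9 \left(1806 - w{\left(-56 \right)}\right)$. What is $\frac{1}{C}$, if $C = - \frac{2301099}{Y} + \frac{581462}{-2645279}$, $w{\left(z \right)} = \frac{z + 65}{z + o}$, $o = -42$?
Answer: $\frac{4894144047}{691759042012} \approx 0.0070749$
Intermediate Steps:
$w{\left(z \right)} = \frac{65 + z}{-42 + z}$ ($w{\left(z \right)} = \frac{z + 65}{z - 42} = \frac{65 + z}{-42 + z}$)
$Y = - \frac{1592973}{98}$ ($Y = - 9 \left(1806 - \frac{65 - 56}{-42 - 56}\right) = - 9 \left(1806 - \frac{1}{-98} \cdot 9\right) = - 9 \left(1806 - \left(- \frac{1}{98}\right) 9\right) = - 9 \left(1806 - - \frac{9}{98}\right) = - 9 \left(1806 + \frac{9}{98}\right) = \left(-9\right) \frac{176997}{98} = - \frac{1592973}{98} \approx -16255.0$)
$C = \frac{691759042012}{4894144047}$ ($C = - \frac{2301099}{- \frac{1592973}{98}} + \frac{581462}{-2645279} = \left(-2301099\right) \left(- \frac{98}{1592973}\right) + 581462 \left(- \frac{1}{2645279}\right) = \frac{75169234}{530991} - \frac{2026}{9217} = \frac{691759042012}{4894144047} \approx 141.34$)
$\frac{1}{C} = \frac{1}{\frac{691759042012}{4894144047}} = \frac{4894144047}{691759042012}$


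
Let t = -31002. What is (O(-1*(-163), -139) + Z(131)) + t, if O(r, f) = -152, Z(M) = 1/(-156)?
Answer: -4860025/156 ≈ -31154.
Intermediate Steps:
Z(M) = -1/156
(O(-1*(-163), -139) + Z(131)) + t = (-152 - 1/156) - 31002 = -23713/156 - 31002 = -4860025/156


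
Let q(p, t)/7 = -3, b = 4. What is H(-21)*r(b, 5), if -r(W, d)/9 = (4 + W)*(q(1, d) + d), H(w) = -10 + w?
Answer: -35712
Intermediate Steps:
q(p, t) = -21 (q(p, t) = 7*(-3) = -21)
r(W, d) = -9*(-21 + d)*(4 + W) (r(W, d) = -9*(4 + W)*(-21 + d) = -9*(-21 + d)*(4 + W))
H(-21)*r(b, 5) = (-10 - 21)*(756 - 36*5 + 189*4 - 9*4*5) = -31*(756 - 180 + 756 - 180) = -31*1152 = -35712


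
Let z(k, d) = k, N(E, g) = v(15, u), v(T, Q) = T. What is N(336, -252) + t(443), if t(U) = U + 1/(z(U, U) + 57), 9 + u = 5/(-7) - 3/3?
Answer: 229001/500 ≈ 458.00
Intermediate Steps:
u = -75/7 (u = -9 + (5/(-7) - 3/3) = -9 + (5*(-⅐) - 3*⅓) = -9 + (-5/7 - 1) = -9 - 12/7 = -75/7 ≈ -10.714)
N(E, g) = 15
t(U) = U + 1/(57 + U) (t(U) = U + 1/(U + 57) = U + 1/(57 + U))
N(336, -252) + t(443) = 15 + (1 + 443² + 57*443)/(57 + 443) = 15 + (1 + 196249 + 25251)/500 = 15 + (1/500)*221501 = 15 + 221501/500 = 229001/500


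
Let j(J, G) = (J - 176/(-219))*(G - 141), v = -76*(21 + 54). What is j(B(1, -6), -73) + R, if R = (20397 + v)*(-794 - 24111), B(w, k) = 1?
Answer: -80160388445/219 ≈ -3.6603e+8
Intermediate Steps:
v = -5700 (v = -76*75 = -5700)
R = -366028785 (R = (20397 - 5700)*(-794 - 24111) = 14697*(-24905) = -366028785)
j(J, G) = (-141 + G)*(176/219 + J) (j(J, G) = (J - 176*(-1/219))*(-141 + G) = (J + 176/219)*(-141 + G) = (176/219 + J)*(-141 + G) = (-141 + G)*(176/219 + J))
j(B(1, -6), -73) + R = (-8272/73 - 141*1 + (176/219)*(-73) - 73*1) - 366028785 = (-8272/73 - 141 - 176/3 - 73) - 366028785 = -84530/219 - 366028785 = -80160388445/219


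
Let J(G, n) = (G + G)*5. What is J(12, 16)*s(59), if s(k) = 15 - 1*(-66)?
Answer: 9720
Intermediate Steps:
J(G, n) = 10*G (J(G, n) = (2*G)*5 = 10*G)
s(k) = 81 (s(k) = 15 + 66 = 81)
J(12, 16)*s(59) = (10*12)*81 = 120*81 = 9720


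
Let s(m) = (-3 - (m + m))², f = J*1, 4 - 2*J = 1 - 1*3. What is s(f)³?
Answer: 531441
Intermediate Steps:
J = 3 (J = 2 - (1 - 1*3)/2 = 2 - (1 - 3)/2 = 2 - ½*(-2) = 2 + 1 = 3)
f = 3 (f = 3*1 = 3)
s(m) = (-3 - 2*m)²
s(f)³ = ((3 + 2*3)²)³ = ((3 + 6)²)³ = (9²)³ = 81³ = 531441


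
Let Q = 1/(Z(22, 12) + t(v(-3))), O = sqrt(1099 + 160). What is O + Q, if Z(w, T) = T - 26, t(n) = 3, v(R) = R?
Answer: -1/11 + sqrt(1259) ≈ 35.391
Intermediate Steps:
Z(w, T) = -26 + T
O = sqrt(1259) ≈ 35.482
Q = -1/11 (Q = 1/((-26 + 12) + 3) = 1/(-14 + 3) = 1/(-11) = -1/11 ≈ -0.090909)
O + Q = sqrt(1259) - 1/11 = -1/11 + sqrt(1259)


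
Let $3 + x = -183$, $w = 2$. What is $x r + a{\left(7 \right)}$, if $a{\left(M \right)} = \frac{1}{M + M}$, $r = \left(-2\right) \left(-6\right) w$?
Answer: $- \frac{62495}{14} \approx -4463.9$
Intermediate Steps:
$r = 24$ ($r = \left(-2\right) \left(-6\right) 2 = 12 \cdot 2 = 24$)
$x = -186$ ($x = -3 - 183 = -186$)
$a{\left(M \right)} = \frac{1}{2 M}$
$x r + a{\left(7 \right)} = \left(-186\right) 24 + \frac{1}{2 \cdot 7} = -4464 + \frac{1}{2} \cdot \frac{1}{7} = -4464 + \frac{1}{14} = - \frac{62495}{14}$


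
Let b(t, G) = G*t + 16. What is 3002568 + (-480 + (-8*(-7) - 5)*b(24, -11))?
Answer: 2989440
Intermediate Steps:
b(t, G) = 16 + G*t
3002568 + (-480 + (-8*(-7) - 5)*b(24, -11)) = 3002568 + (-480 + (-8*(-7) - 5)*(16 - 11*24)) = 3002568 + (-480 + (56 - 5)*(16 - 264)) = 3002568 + (-480 + 51*(-248)) = 3002568 + (-480 - 12648) = 3002568 - 13128 = 2989440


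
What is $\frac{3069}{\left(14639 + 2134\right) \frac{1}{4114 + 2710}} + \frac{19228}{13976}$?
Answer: $\frac{24418322225}{19534954} \approx 1250.0$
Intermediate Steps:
$\frac{3069}{\left(14639 + 2134\right) \frac{1}{4114 + 2710}} + \frac{19228}{13976} = \frac{3069}{16773 \cdot \frac{1}{6824}} + 19228 \cdot \frac{1}{13976} = \frac{3069}{16773 \cdot \frac{1}{6824}} + \frac{4807}{3494} = \frac{3069}{\frac{16773}{6824}} + \frac{4807}{3494} = 3069 \cdot \frac{6824}{16773} + \frac{4807}{3494} = \frac{6980952}{5591} + \frac{4807}{3494} = \frac{24418322225}{19534954}$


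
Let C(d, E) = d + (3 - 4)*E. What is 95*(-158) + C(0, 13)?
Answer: -15023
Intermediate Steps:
C(d, E) = d - E
95*(-158) + C(0, 13) = 95*(-158) + (0 - 1*13) = -15010 + (0 - 13) = -15010 - 13 = -15023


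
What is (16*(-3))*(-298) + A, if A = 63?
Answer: 14367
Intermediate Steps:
(16*(-3))*(-298) + A = (16*(-3))*(-298) + 63 = -48*(-298) + 63 = 14304 + 63 = 14367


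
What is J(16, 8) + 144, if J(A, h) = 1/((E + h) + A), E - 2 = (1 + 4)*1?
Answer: 4465/31 ≈ 144.03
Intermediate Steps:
E = 7 (E = 2 + (1 + 4)*1 = 2 + 5*1 = 2 + 5 = 7)
J(A, h) = 1/(7 + A + h) (J(A, h) = 1/((7 + h) + A) = 1/(7 + A + h))
J(16, 8) + 144 = 1/(7 + 16 + 8) + 144 = 1/31 + 144 = 4465/31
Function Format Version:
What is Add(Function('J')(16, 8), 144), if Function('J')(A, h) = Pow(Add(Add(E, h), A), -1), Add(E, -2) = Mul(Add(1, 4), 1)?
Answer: Rational(4465, 31) ≈ 144.03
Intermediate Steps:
E = 7 (E = Add(2, Mul(Add(1, 4), 1)) = Add(2, Mul(5, 1)) = Add(2, 5) = 7)
Function('J')(A, h) = Pow(Add(7, A, h), -1) (Function('J')(A, h) = Pow(Add(Add(7, h), A), -1) = Pow(Add(7, A, h), -1))
Add(Function('J')(16, 8), 144) = Add(Pow(Add(7, 16, 8), -1), 144) = Add(Pow(31, -1), 144) = Add(Rational(1, 31), 144) = Rational(4465, 31)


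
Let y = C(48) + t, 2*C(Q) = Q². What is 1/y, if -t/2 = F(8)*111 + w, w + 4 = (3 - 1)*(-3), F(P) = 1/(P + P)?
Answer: 8/9265 ≈ 0.00086346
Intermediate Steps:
F(P) = 1/(2*P)
w = -10 (w = -4 + (3 - 1)*(-3) = -4 + 2*(-3) = -4 - 6 = -10)
C(Q) = Q²/2
t = 49/8 (t = -2*(((½)/8)*111 - 10) = -2*(((½)*(⅛))*111 - 10) = -2*((1/16)*111 - 10) = -2*(111/16 - 10) = -2*(-49/16) = 49/8 ≈ 6.1250)
y = 9265/8 (y = (½)*48² + 49/8 = (½)*2304 + 49/8 = 1152 + 49/8 = 9265/8 ≈ 1158.1)
1/y = 1/(9265/8) = 8/9265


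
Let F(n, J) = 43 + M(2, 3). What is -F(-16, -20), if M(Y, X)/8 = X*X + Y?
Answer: -131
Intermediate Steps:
M(Y, X) = 8*Y + 8*X² (M(Y, X) = 8*(X*X + Y) = 8*(X² + Y) = 8*(Y + X²) = 8*Y + 8*X²)
F(n, J) = 131 (F(n, J) = 43 + (8*2 + 8*3²) = 43 + (16 + 8*9) = 43 + (16 + 72) = 43 + 88 = 131)
-F(-16, -20) = -1*131 = -131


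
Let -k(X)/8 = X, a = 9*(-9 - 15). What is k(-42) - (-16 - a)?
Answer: 136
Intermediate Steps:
a = -216 (a = 9*(-24) = -216)
k(X) = -8*X
k(-42) - (-16 - a) = -8*(-42) - (-16 - 1*(-216)) = 336 - (-16 + 216) = 336 - 1*200 = 336 - 200 = 136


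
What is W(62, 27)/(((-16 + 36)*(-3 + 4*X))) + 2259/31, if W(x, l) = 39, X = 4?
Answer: 45273/620 ≈ 73.021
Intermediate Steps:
W(62, 27)/(((-16 + 36)*(-3 + 4*X))) + 2259/31 = 39/(((-16 + 36)*(-3 + 4*4))) + 2259/31 = 39/((20*(-3 + 16))) + 2259*(1/31) = 39/((20*13)) + 2259/31 = 39/260 + 2259/31 = 39*(1/260) + 2259/31 = 3/20 + 2259/31 = 45273/620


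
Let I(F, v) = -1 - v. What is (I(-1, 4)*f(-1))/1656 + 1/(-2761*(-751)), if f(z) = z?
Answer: 10369211/3433734216 ≈ 0.0030198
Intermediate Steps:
(I(-1, 4)*f(-1))/1656 + 1/(-2761*(-751)) = ((-1 - 1*4)*(-1))/1656 + 1/(-2761*(-751)) = ((-1 - 4)*(-1))*(1/1656) - 1/2761*(-1/751) = -5*(-1)*(1/1656) + 1/2073511 = 5*(1/1656) + 1/2073511 = 5/1656 + 1/2073511 = 10369211/3433734216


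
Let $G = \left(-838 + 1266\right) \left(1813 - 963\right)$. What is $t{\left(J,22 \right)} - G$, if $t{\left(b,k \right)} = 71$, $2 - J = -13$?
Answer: $-363729$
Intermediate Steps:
$J = 15$ ($J = 2 - -13 = 2 + 13 = 15$)
$G = 363800$ ($G = 428 \cdot 850 = 363800$)
$t{\left(J,22 \right)} - G = 71 - 363800 = -363729$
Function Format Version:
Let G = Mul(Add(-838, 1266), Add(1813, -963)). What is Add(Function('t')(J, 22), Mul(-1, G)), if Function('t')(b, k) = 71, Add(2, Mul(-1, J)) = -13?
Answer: -363729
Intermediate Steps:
J = 15 (J = Add(2, Mul(-1, -13)) = Add(2, 13) = 15)
G = 363800 (G = Mul(428, 850) = 363800)
Add(Function('t')(J, 22), Mul(-1, G)) = Add(71, Mul(-1, 363800)) = Add(71, -363800) = -363729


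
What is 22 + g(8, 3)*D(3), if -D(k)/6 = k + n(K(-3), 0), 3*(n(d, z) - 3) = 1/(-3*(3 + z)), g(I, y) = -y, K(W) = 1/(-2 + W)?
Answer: 388/3 ≈ 129.33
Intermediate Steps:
n(d, z) = 3 + 1/(3*(-9 - 3*z)) (n(d, z) = 3 + 1/(3*((-3*(3 + z)))) = 3 + 1/(3*(-9 - 3*z)))
D(k) = -160/9 - 6*k (D(k) = -6*(k + (80 + 27*0)/(9*(3 + 0))) = -6*(k + (⅑)*(80 + 0)/3) = -6*(k + (⅑)*(⅓)*80) = -6*(k + 80/27) = -6*(80/27 + k) = -160/9 - 6*k)
22 + g(8, 3)*D(3) = 22 + (-1*3)*(-160/9 - 6*3) = 22 - 3*(-160/9 - 18) = 22 - 3*(-322/9) = 22 + 322/3 = 388/3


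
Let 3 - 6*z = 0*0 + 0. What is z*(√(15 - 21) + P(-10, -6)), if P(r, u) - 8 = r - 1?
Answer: -3/2 + I*√6/2 ≈ -1.5 + 1.2247*I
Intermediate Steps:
P(r, u) = 7 + r (P(r, u) = 8 + (r - 1) = 8 + (-1 + r) = 7 + r)
z = ½ (z = ½ - (0*0 + 0)/6 = ½ - (0 + 0)/6 = ½ - ⅙*0 = ½ + 0 = ½ ≈ 0.50000)
z*(√(15 - 21) + P(-10, -6)) = (√(15 - 21) + (7 - 10))/2 = (√(-6) - 3)/2 = (I*√6 - 3)/2 = (-3 + I*√6)/2 = -3/2 + I*√6/2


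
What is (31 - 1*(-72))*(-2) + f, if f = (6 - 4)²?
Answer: -202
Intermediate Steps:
f = 4 (f = 2² = 4)
(31 - 1*(-72))*(-2) + f = (31 - 1*(-72))*(-2) + 4 = (31 + 72)*(-2) + 4 = 103*(-2) + 4 = -206 + 4 = -202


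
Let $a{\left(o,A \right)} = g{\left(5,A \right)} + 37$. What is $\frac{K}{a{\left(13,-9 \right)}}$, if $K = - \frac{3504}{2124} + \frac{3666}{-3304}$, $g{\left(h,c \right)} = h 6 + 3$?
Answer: $- \frac{2735}{69384} \approx -0.039418$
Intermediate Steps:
$g{\left(h,c \right)} = 3 + 6 h$ ($g{\left(h,c \right)} = 6 h + 3 = 3 + 6 h$)
$a{\left(o,A \right)} = 70$ ($a{\left(o,A \right)} = \left(3 + 6 \cdot 5\right) + 37 = \left(3 + 30\right) + 37 = 33 + 37 = 70$)
$K = - \frac{13675}{4956}$ ($K = \left(-3504\right) \frac{1}{2124} + 3666 \left(- \frac{1}{3304}\right) = - \frac{292}{177} - \frac{1833}{1652} = - \frac{13675}{4956} \approx -2.7593$)
$\frac{K}{a{\left(13,-9 \right)}} = - \frac{13675}{4956 \cdot 70} = \left(- \frac{13675}{4956}\right) \frac{1}{70} = - \frac{2735}{69384}$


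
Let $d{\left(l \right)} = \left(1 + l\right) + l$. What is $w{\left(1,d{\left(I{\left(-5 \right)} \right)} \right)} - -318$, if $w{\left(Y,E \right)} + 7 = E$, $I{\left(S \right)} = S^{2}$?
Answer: $362$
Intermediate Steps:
$d{\left(l \right)} = 1 + 2 l$
$w{\left(Y,E \right)} = -7 + E$
$w{\left(1,d{\left(I{\left(-5 \right)} \right)} \right)} - -318 = \left(-7 + \left(1 + 2 \left(-5\right)^{2}\right)\right) - -318 = \left(-7 + \left(1 + 2 \cdot 25\right)\right) + 318 = \left(-7 + \left(1 + 50\right)\right) + 318 = \left(-7 + 51\right) + 318 = 44 + 318 = 362$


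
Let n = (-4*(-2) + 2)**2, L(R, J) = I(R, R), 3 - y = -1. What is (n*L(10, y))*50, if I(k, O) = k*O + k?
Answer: 550000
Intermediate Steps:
y = 4 (y = 3 - 1*(-1) = 3 + 1 = 4)
I(k, O) = k + O*k (I(k, O) = O*k + k = k + O*k)
L(R, J) = R*(1 + R)
n = 100 (n = (8 + 2)**2 = 10**2 = 100)
(n*L(10, y))*50 = (100*(10*(1 + 10)))*50 = (100*(10*11))*50 = (100*110)*50 = 11000*50 = 550000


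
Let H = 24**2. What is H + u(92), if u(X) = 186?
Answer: 762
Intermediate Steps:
H = 576
H + u(92) = 576 + 186 = 762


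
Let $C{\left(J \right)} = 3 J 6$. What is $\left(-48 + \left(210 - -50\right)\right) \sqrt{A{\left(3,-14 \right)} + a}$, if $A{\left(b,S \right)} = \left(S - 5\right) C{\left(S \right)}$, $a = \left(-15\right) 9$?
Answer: $636 \sqrt{517} \approx 14461.0$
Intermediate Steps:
$C{\left(J \right)} = 18 J$
$a = -135$
$A{\left(b,S \right)} = 18 S \left(-5 + S\right)$ ($A{\left(b,S \right)} = \left(S - 5\right) 18 S = \left(-5 + S\right) 18 S = 18 S \left(-5 + S\right)$)
$\left(-48 + \left(210 - -50\right)\right) \sqrt{A{\left(3,-14 \right)} + a} = \left(-48 + \left(210 - -50\right)\right) \sqrt{18 \left(-14\right) \left(-5 - 14\right) - 135} = \left(-48 + \left(210 + 50\right)\right) \sqrt{18 \left(-14\right) \left(-19\right) - 135} = \left(-48 + 260\right) \sqrt{4788 - 135} = 212 \sqrt{4653} = 212 \cdot 3 \sqrt{517} = 636 \sqrt{517}$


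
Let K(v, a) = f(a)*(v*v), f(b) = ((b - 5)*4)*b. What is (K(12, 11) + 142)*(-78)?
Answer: -2976324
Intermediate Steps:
f(b) = b*(-20 + 4*b) (f(b) = ((-5 + b)*4)*b = (-20 + 4*b)*b = b*(-20 + 4*b))
K(v, a) = 4*a*v²*(-5 + a) (K(v, a) = (4*a*(-5 + a))*(v*v) = (4*a*(-5 + a))*v² = 4*a*v²*(-5 + a))
(K(12, 11) + 142)*(-78) = (4*11*12²*(-5 + 11) + 142)*(-78) = (4*11*144*6 + 142)*(-78) = (38016 + 142)*(-78) = 38158*(-78) = -2976324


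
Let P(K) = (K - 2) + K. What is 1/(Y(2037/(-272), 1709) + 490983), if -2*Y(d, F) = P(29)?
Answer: 1/490955 ≈ 2.0368e-6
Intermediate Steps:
P(K) = -2 + 2*K (P(K) = (-2 + K) + K = -2 + 2*K)
Y(d, F) = -28 (Y(d, F) = -(-2 + 2*29)/2 = -(-2 + 58)/2 = -1/2*56 = -28)
1/(Y(2037/(-272), 1709) + 490983) = 1/(-28 + 490983) = 1/490955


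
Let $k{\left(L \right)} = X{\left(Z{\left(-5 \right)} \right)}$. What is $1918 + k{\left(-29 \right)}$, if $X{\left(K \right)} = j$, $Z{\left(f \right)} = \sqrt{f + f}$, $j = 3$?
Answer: $1921$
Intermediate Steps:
$Z{\left(f \right)} = \sqrt{2} \sqrt{f}$ ($Z{\left(f \right)} = \sqrt{2 f} = \sqrt{2} \sqrt{f}$)
$X{\left(K \right)} = 3$
$k{\left(L \right)} = 3$
$1918 + k{\left(-29 \right)} = 1918 + 3 = 1921$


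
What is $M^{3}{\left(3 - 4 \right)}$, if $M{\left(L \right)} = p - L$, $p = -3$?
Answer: $-8$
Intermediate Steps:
$M{\left(L \right)} = -3 - L$
$M^{3}{\left(3 - 4 \right)} = \left(-3 - \left(3 - 4\right)\right)^{3} = \left(-3 - -1\right)^{3} = \left(-3 + 1\right)^{3} = \left(-2\right)^{3} = -8$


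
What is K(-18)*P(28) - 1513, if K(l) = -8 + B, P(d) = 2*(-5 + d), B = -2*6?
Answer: -2433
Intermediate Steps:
B = -12
P(d) = -10 + 2*d
K(l) = -20 (K(l) = -8 - 12 = -20)
K(-18)*P(28) - 1513 = -20*(-10 + 2*28) - 1513 = -20*(-10 + 56) - 1513 = -20*46 - 1513 = -920 - 1513 = -2433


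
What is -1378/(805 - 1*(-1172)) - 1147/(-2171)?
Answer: -724019/4292067 ≈ -0.16869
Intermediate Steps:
-1378/(805 - 1*(-1172)) - 1147/(-2171) = -1378/(805 + 1172) - 1147*(-1/2171) = -1378/1977 + 1147/2171 = -724019/4292067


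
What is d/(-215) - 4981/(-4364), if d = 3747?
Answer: -15280993/938260 ≈ -16.287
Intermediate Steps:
d/(-215) - 4981/(-4364) = 3747/(-215) - 4981/(-4364) = 3747*(-1/215) - 4981*(-1/4364) = -3747/215 + 4981/4364 = -15280993/938260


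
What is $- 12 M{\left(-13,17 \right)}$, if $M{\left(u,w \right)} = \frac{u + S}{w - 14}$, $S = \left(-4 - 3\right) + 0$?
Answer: $80$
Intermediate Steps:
$S = -7$ ($S = -7 + 0 = -7$)
$M{\left(u,w \right)} = \frac{-7 + u}{-14 + w}$ ($M{\left(u,w \right)} = \frac{u - 7}{w - 14} = \frac{-7 + u}{w - 14} = \frac{-7 + u}{-14 + w}$)
$- 12 M{\left(-13,17 \right)} = - 12 \frac{-7 - 13}{-14 + 17} = - 12 \cdot \frac{1}{3} \left(-20\right) = \left(-12\right) \left(- \frac{20}{3}\right) = 80$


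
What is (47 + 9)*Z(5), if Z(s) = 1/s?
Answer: 56/5 ≈ 11.200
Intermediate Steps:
(47 + 9)*Z(5) = (47 + 9)/5 = 56*(1/5) = 56/5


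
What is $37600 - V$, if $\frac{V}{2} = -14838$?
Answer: $67276$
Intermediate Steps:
$V = -29676$ ($V = 2 \left(-14838\right) = -29676$)
$37600 - V = 37600 - -29676 = 37600 + 29676 = 67276$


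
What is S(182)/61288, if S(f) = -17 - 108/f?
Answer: -1601/5577208 ≈ -0.00028706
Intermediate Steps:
S(182)/61288 = (-17 - 108/182)/61288 = (-17 - 108*1/182)*(1/61288) = (-17 - 54/91)*(1/61288) = -1601/91*1/61288 = -1601/5577208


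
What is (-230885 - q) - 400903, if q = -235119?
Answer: -396669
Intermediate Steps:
(-230885 - q) - 400903 = (-230885 - 1*(-235119)) - 400903 = (-230885 + 235119) - 400903 = 4234 - 400903 = -396669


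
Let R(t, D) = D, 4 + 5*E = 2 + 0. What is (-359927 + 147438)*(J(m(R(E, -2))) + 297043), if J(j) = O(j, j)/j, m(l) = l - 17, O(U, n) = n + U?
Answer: -63118795005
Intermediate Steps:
E = -⅖ (E = -⅘ + (2 + 0)/5 = -⅘ + (⅕)*2 = -⅘ + ⅖ = -⅖ ≈ -0.40000)
O(U, n) = U + n
m(l) = -17 + l
J(j) = 2 (J(j) = (j + j)/j = (2*j)/j = 2)
(-359927 + 147438)*(J(m(R(E, -2))) + 297043) = (-359927 + 147438)*(2 + 297043) = -212489*297045 = -63118795005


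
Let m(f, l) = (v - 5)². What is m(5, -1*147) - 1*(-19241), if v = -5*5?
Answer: 20141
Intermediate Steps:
v = -25
m(f, l) = 900 (m(f, l) = (-25 - 5)² = (-30)² = 900)
m(5, -1*147) - 1*(-19241) = 900 - 1*(-19241) = 900 + 19241 = 20141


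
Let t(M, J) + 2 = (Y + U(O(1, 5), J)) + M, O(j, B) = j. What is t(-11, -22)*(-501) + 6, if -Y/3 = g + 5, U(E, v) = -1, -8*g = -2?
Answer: 59643/4 ≈ 14911.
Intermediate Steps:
g = ¼ (g = -⅛*(-2) = ¼ ≈ 0.25000)
Y = -63/4 (Y = -3*(¼ + 5) = -3*21/4 = -63/4 ≈ -15.750)
t(M, J) = -75/4 + M (t(M, J) = -2 + ((-63/4 - 1) + M) = -2 + (-67/4 + M) = -75/4 + M)
t(-11, -22)*(-501) + 6 = (-75/4 - 11)*(-501) + 6 = -119/4*(-501) + 6 = 59619/4 + 6 = 59643/4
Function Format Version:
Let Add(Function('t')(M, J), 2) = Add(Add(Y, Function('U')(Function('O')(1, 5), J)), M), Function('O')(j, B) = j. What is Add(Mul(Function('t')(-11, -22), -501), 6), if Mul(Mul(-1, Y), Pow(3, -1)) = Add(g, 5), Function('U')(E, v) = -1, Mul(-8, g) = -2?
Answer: Rational(59643, 4) ≈ 14911.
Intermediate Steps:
g = Rational(1, 4) (g = Mul(Rational(-1, 8), -2) = Rational(1, 4) ≈ 0.25000)
Y = Rational(-63, 4) (Y = Mul(-3, Add(Rational(1, 4), 5)) = Mul(-3, Rational(21, 4)) = Rational(-63, 4) ≈ -15.750)
Function('t')(M, J) = Add(Rational(-75, 4), M) (Function('t')(M, J) = Add(-2, Add(Add(Rational(-63, 4), -1), M)) = Add(-2, Add(Rational(-67, 4), M)) = Add(Rational(-75, 4), M))
Add(Mul(Function('t')(-11, -22), -501), 6) = Add(Mul(Add(Rational(-75, 4), -11), -501), 6) = Add(Mul(Rational(-119, 4), -501), 6) = Add(Rational(59619, 4), 6) = Rational(59643, 4)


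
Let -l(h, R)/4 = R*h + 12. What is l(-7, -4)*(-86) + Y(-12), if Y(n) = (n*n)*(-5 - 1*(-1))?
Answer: 13184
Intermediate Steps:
Y(n) = -4*n² (Y(n) = n²*(-5 + 1) = n²*(-4) = -4*n²)
l(h, R) = -48 - 4*R*h (l(h, R) = -4*(R*h + 12) = -4*(12 + R*h) = -48 - 4*R*h)
l(-7, -4)*(-86) + Y(-12) = (-48 - 4*(-4)*(-7))*(-86) - 4*(-12)² = (-48 - 112)*(-86) - 4*144 = -160*(-86) - 576 = 13760 - 576 = 13184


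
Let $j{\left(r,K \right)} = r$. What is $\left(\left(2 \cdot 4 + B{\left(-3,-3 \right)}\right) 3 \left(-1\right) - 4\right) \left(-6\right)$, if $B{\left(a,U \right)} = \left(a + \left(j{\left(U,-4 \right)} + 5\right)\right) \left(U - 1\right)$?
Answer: $240$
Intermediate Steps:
$B{\left(a,U \right)} = \left(-1 + U\right) \left(5 + U + a\right)$ ($B{\left(a,U \right)} = \left(a + \left(U + 5\right)\right) \left(U - 1\right) = \left(a + \left(5 + U\right)\right) \left(-1 + U\right) = \left(5 + U + a\right) \left(-1 + U\right) = \left(-1 + U\right) \left(5 + U + a\right)$)
$\left(\left(2 \cdot 4 + B{\left(-3,-3 \right)}\right) 3 \left(-1\right) - 4\right) \left(-6\right) = \left(\left(2 \cdot 4 - \left(5 - 9\right)\right) 3 \left(-1\right) - 4\right) \left(-6\right) = \left(\left(8 + \left(-5 + 9 + 3 - 12 + 9\right)\right) \left(-3\right) - 4\right) \left(-6\right) = \left(\left(8 + 4\right) \left(-3\right) - 4\right) \left(-6\right) = \left(12 \left(-3\right) - 4\right) \left(-6\right) = \left(-36 - 4\right) \left(-6\right) = \left(-40\right) \left(-6\right) = 240$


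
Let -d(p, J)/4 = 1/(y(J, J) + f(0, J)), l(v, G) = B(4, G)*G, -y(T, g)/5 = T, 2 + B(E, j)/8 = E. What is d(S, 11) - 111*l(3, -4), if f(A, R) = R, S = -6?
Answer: 78145/11 ≈ 7104.1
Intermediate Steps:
B(E, j) = -16 + 8*E
y(T, g) = -5*T
l(v, G) = 16*G (l(v, G) = (-16 + 8*4)*G = (-16 + 32)*G = 16*G)
d(p, J) = 1/J (d(p, J) = -4/(-5*J + J) = -4*(-1/(4*J)) = -(-1)/J = 1/J)
d(S, 11) - 111*l(3, -4) = 1/11 - 1776*(-4) = 1/11 - 111*(-64) = 1/11 + 7104 = 78145/11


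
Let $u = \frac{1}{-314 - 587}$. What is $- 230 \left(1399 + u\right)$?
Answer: $- \frac{289914540}{901} \approx -3.2177 \cdot 10^{5}$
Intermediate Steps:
$u = - \frac{1}{901}$ ($u = \frac{1}{-314 - 587} = \frac{1}{-901} = - \frac{1}{901} \approx -0.0011099$)
$- 230 \left(1399 + u\right) = - 230 \left(1399 - \frac{1}{901}\right) = \left(-230\right) \frac{1260498}{901} = - \frac{289914540}{901}$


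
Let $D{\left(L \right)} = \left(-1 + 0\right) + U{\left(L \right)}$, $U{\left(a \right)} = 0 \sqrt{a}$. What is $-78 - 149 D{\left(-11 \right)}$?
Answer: $71$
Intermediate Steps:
$U{\left(a \right)} = 0$
$D{\left(L \right)} = -1$ ($D{\left(L \right)} = \left(-1 + 0\right) + 0 = -1 + 0 = -1$)
$-78 - 149 D{\left(-11 \right)} = -78 - -149 = -78 + 149 = 71$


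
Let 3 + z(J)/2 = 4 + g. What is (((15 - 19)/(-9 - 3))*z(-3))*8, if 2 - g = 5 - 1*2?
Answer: 0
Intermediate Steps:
g = -1 (g = 2 - (5 - 1*2) = 2 - (5 - 2) = 2 - 1*3 = 2 - 3 = -1)
z(J) = 0 (z(J) = -6 + 2*(4 - 1) = -6 + 2*3 = -6 + 6 = 0)
(((15 - 19)/(-9 - 3))*z(-3))*8 = (((15 - 19)/(-9 - 3))*0)*8 = (-4/(-12)*0)*8 = (-4*(-1/12)*0)*8 = ((1/3)*0)*8 = 0*8 = 0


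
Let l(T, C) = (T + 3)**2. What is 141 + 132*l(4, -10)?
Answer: 6609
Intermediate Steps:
l(T, C) = (3 + T)**2
141 + 132*l(4, -10) = 141 + 132*(3 + 4)**2 = 141 + 132*7**2 = 141 + 132*49 = 141 + 6468 = 6609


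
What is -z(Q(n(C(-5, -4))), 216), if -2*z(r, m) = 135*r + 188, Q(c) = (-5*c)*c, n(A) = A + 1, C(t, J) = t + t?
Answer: -54487/2 ≈ -27244.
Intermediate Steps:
C(t, J) = 2*t
n(A) = 1 + A
Q(c) = -5*c²
z(r, m) = -94 - 135*r/2 (z(r, m) = -(135*r + 188)/2 = -(188 + 135*r)/2 = -94 - 135*r/2)
-z(Q(n(C(-5, -4))), 216) = -(-94 - (-675)*(1 + 2*(-5))²/2) = -(-94 - (-675)*(1 - 10)²/2) = -(-94 - (-675)*(-9)²/2) = -(-94 - (-675)*81/2) = -(-94 - 135/2*(-405)) = -(-94 + 54675/2) = -1*54487/2 = -54487/2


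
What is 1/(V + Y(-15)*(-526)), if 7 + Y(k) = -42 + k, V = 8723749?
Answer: 1/8757413 ≈ 1.1419e-7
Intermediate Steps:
Y(k) = -49 + k (Y(k) = -7 + (-42 + k) = -49 + k)
1/(V + Y(-15)*(-526)) = 1/(8723749 + (-49 - 15)*(-526)) = 1/(8723749 - 64*(-526)) = 1/(8723749 + 33664) = 1/8757413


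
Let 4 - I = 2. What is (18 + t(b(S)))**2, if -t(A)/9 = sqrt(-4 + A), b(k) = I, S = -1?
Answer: 162 - 324*I*sqrt(2) ≈ 162.0 - 458.21*I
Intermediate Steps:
I = 2 (I = 4 - 1*2 = 4 - 2 = 2)
b(k) = 2
t(A) = -9*sqrt(-4 + A)
(18 + t(b(S)))**2 = (18 - 9*sqrt(-4 + 2))**2 = (18 - 9*I*sqrt(2))**2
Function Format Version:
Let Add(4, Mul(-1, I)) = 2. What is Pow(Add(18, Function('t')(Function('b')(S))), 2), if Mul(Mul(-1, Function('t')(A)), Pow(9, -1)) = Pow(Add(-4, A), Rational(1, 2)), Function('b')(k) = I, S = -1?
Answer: Add(162, Mul(-324, I, Pow(2, Rational(1, 2)))) ≈ Add(162.00, Mul(-458.21, I))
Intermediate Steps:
I = 2 (I = Add(4, Mul(-1, 2)) = Add(4, -2) = 2)
Function('b')(k) = 2
Function('t')(A) = Mul(-9, Pow(Add(-4, A), Rational(1, 2)))
Pow(Add(18, Function('t')(Function('b')(S))), 2) = Pow(Add(18, Mul(-9, Pow(Add(-4, 2), Rational(1, 2)))), 2) = Pow(Add(18, Mul(-9, Pow(-2, Rational(1, 2)))), 2) = Pow(Add(18, Mul(-9, Mul(I, Pow(2, Rational(1, 2))))), 2) = Pow(Add(18, Mul(-9, I, Pow(2, Rational(1, 2)))), 2)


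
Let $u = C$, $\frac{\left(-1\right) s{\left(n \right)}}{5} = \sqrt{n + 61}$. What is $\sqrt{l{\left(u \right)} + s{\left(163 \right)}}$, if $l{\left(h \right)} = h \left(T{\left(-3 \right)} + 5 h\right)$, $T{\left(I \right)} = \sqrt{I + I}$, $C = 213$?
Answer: $\sqrt{226845 - 20 \sqrt{14} + 213 i \sqrt{6}} \approx 476.2 + 0.5478 i$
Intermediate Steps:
$s{\left(n \right)} = - 5 \sqrt{61 + n}$ ($s{\left(n \right)} = - 5 \sqrt{n + 61} = - 5 \sqrt{61 + n}$)
$u = 213$
$T{\left(I \right)} = \sqrt{2} \sqrt{I}$ ($T{\left(I \right)} = \sqrt{2 I} = \sqrt{2} \sqrt{I}$)
$l{\left(h \right)} = h \left(5 h + i \sqrt{6}\right)$ ($l{\left(h \right)} = h \left(\sqrt{2} \sqrt{-3} + 5 h\right) = h \left(\sqrt{2} i \sqrt{3} + 5 h\right) = h \left(i \sqrt{6} + 5 h\right) = h \left(5 h + i \sqrt{6}\right)$)
$\sqrt{l{\left(u \right)} + s{\left(163 \right)}} = \sqrt{213 \left(5 \cdot 213 + i \sqrt{6}\right) - 5 \sqrt{61 + 163}} = \sqrt{213 \left(1065 + i \sqrt{6}\right) - 5 \sqrt{224}} = \sqrt{\left(226845 + 213 i \sqrt{6}\right) - 5 \cdot 4 \sqrt{14}} = \sqrt{\left(226845 + 213 i \sqrt{6}\right) - 20 \sqrt{14}} = \sqrt{226845 - 20 \sqrt{14} + 213 i \sqrt{6}}$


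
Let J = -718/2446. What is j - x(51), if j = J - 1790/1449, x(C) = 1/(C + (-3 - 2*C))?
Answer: -16059263/10632762 ≈ -1.5104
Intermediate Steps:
J = -359/1223 (J = -718*1/2446 = -359/1223 ≈ -0.29354)
x(C) = 1/(-3 - C)
j = -2709361/1772127 (j = -359/1223 - 1790/1449 = -2709361/1772127 ≈ -1.5289)
j - x(51) = -2709361/1772127 - (-1)/(3 + 51) = -2709361/1772127 - (-1)/54 = -2709361/1772127 - 1*(-1/54) = -2709361/1772127 + 1/54 = -16059263/10632762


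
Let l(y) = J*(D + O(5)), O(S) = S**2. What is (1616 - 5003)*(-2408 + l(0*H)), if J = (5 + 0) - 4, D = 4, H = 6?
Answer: 8057673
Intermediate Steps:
J = 1 (J = 5 - 4 = 1)
l(y) = 29 (l(y) = 1*(4 + 5**2) = 1*(4 + 25) = 1*29 = 29)
(1616 - 5003)*(-2408 + l(0*H)) = (1616 - 5003)*(-2408 + 29) = -3387*(-2379) = 8057673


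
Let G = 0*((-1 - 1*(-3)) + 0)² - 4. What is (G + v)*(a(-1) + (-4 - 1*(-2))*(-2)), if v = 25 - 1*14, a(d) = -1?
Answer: 21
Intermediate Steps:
v = 11 (v = 25 - 14 = 11)
G = -4 (G = 0*((-1 + 3) + 0)² - 4 = 0*(2 + 0)² - 4 = 0*2² - 4 = 0*4 - 4 = 0 - 4 = -4)
(G + v)*(a(-1) + (-4 - 1*(-2))*(-2)) = (-4 + 11)*(-1 + (-4 - 1*(-2))*(-2)) = 7*(-1 + (-4 + 2)*(-2)) = 7*(-1 - 2*(-2)) = 7*(-1 + 4) = 7*3 = 21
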